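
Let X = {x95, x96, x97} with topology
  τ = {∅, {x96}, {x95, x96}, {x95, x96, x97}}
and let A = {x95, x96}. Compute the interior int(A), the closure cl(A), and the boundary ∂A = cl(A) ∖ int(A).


int(A) = {x95, x96}, cl(A) = {x95, x96, x97}, ∂A = {x97}.

Closed sets in (X, τ) are complements of opens:
  closed(X, τ) = {∅, {x97}, {x95, x97}, {x95, x96, x97}}.
int(A) = ⋃ {U ∈ τ : U ⊆ A}. Opens contained in A: ∅, {x96}, {x95, x96}.
Taking the union of these: int(A) = {x95, x96}.
cl(A) = ⋂ {C closed : A ⊆ C}. Closed sets containing A: {x95, x96, x97}.
Intersecting these: cl(A) = {x95, x96, x97}.
∂A = cl(A) ∖ int(A) = {x95, x96, x97} ∖ {x95, x96} = {x97}.


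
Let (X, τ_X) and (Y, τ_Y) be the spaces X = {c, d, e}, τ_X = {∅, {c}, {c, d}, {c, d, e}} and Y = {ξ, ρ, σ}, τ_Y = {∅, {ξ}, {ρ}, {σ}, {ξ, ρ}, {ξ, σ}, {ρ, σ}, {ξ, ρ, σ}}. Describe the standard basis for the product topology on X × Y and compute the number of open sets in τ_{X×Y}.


Basis B = {∅ × ∅, {c} × {ξ}, {c} × {ρ}, {c} × {σ}, {c} × {ξ, ρ}, {c} × {ξ, σ}, {c, d} × {ξ}, {c} × {ρ, σ}, {c, d} × {ρ}, {c, d} × {σ}, {c} × {ξ, ρ, σ}, {c, d, e} × {ξ}, {c, d, e} × {ρ}, {c, d, e} × {σ}, {c, d} × {ξ, ρ}, {c, d} × {ξ, σ}, {c, d} × {ρ, σ}, {c, d} × {ξ, ρ, σ}, {c, d, e} × {ξ, ρ}, {c, d, e} × {ξ, σ}, {c, d, e} × {ρ, σ}, {c, d, e} × {ξ, ρ, σ}}; |τ_{X×Y}| = 64.

Enumerate products U × V with U ∈ τ_X, V ∈ τ_Y (deduplicated):
  ∅ × ∅ = {} (∅)
  {c} × {ξ} = {(c,ξ)}
  {c} × {ρ} = {(c,ρ)}
  {c} × {σ} = {(c,σ)}
  {c} × {ξ, ρ} = {(c,ξ), (c,ρ)}
  {c} × {ξ, σ} = {(c,ξ), (c,σ)}
  {c, d} × {ξ} = {(c,ξ), (d,ξ)}
  {c} × {ρ, σ} = {(c,ρ), (c,σ)}
  {c, d} × {ρ} = {(c,ρ), (d,ρ)}
  {c, d} × {σ} = {(c,σ), (d,σ)}
  {c} × {ξ, ρ, σ} = {(c,ξ), (c,ρ), (c,σ)}
  {c, d, e} × {ξ} = {(c,ξ), (d,ξ), (e,ξ)}
  {c, d, e} × {ρ} = {(c,ρ), (d,ρ), (e,ρ)}
  {c, d, e} × {σ} = {(c,σ), (d,σ), (e,σ)}
  {c, d} × {ξ, ρ} = {(c,ξ), (c,ρ), (d,ξ), (d,ρ)}
  {c, d} × {ξ, σ} = {(c,ξ), (c,σ), (d,ξ), (d,σ)}
  {c, d} × {ρ, σ} = {(c,ρ), (c,σ), (d,ρ), (d,σ)}
  {c, d} × {ξ, ρ, σ} = {(c,ξ), (c,ρ), (c,σ), (d,ξ), (d,ρ), (d,σ)}
  {c, d, e} × {ξ, ρ} = {(c,ξ), (c,ρ), (d,ξ), (d,ρ), (e,ξ), (e,ρ)}
  {c, d, e} × {ξ, σ} = {(c,ξ), (c,σ), (d,ξ), (d,σ), (e,ξ), (e,σ)}
  {c, d, e} × {ρ, σ} = {(c,ρ), (c,σ), (d,ρ), (d,σ), (e,ρ), (e,σ)}
  {c, d, e} × {ξ, ρ, σ} = {(c,ξ), (c,ρ), (c,σ), (d,ξ), (d,ρ), (d,σ), (e,ξ), (e,ρ), (e,σ)}
These 22 distinct sets form the basis B.
Close under arbitrary unions to get τ_{X×Y}; counting gives |τ_{X×Y}| = 64.


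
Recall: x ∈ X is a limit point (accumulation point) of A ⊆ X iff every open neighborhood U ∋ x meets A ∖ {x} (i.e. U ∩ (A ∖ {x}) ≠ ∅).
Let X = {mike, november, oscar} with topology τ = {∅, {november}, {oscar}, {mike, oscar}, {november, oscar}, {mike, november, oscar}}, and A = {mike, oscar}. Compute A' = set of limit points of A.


A' = {mike}

For each x ∈ X, list the open sets U ∈ τ with x ∈ U, then check whether U ∩ (A ∖ {x}) ≠ ∅ for every such U.
  x = mike: opens ∋ x are {mike, oscar}, {mike, november, oscar}; each meets A ∖ {mike}, so x IS a limit point.
  x = november: open {november} ∋ x has {november} ∩ (A ∖ {november}) = ∅, so x is NOT a limit point.
  x = oscar: open {oscar} ∋ x has {oscar} ∩ (A ∖ {oscar}) = ∅, so x is NOT a limit point.
Collecting: A' = {mike}.


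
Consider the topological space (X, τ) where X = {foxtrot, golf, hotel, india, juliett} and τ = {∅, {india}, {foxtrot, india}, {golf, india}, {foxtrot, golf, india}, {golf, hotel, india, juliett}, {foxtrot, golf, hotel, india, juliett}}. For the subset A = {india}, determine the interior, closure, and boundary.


int(A) = {india}, cl(A) = {foxtrot, golf, hotel, india, juliett}, ∂A = {foxtrot, golf, hotel, juliett}.

Closed sets in (X, τ) are complements of opens:
  closed(X, τ) = {∅, {foxtrot}, {hotel, juliett}, {foxtrot, hotel, juliett}, {golf, hotel, juliett}, {foxtrot, golf, hotel, juliett}, {foxtrot, golf, hotel, india, juliett}}.
int(A) = ⋃ {U ∈ τ : U ⊆ A}. Opens contained in A: ∅, {india}.
Taking the union of these: int(A) = {india}.
cl(A) = ⋂ {C closed : A ⊆ C}. Closed sets containing A: {foxtrot, golf, hotel, india, juliett}.
Intersecting these: cl(A) = {foxtrot, golf, hotel, india, juliett}.
∂A = cl(A) ∖ int(A) = {foxtrot, golf, hotel, india, juliett} ∖ {india} = {foxtrot, golf, hotel, juliett}.


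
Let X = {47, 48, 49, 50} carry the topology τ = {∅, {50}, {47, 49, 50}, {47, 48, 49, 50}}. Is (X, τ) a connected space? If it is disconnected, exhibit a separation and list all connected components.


(X, τ) is connected.

Find clopen sets (U ∈ τ with X ∖ U ∈ τ):
  U = ∅, X ∖ U = {47, 48, 49, 50} — both open, so U is clopen.
  U = {47, 48, 49, 50}, X ∖ U = ∅ — both open, so U is clopen.
Only trivial clopens (∅ and X) exist, so (X, τ) is connected.
Compute connected components by grouping points that agree on all clopens:
  component: {47, 48, 49, 50}


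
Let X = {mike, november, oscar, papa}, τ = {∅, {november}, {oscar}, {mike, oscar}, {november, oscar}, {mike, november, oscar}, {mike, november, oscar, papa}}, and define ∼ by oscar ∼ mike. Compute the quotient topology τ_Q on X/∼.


X/∼ = {[mike=oscar], [november], [papa]}; |τ_Q| = 5.

Equivalence classes: [mike=oscar], [november], [papa].
Quotient map π: X → X/∼ sends mike ↦ [mike=oscar], november ↦ [november], oscar ↦ [mike=oscar], papa ↦ [papa].
For each subset V ⊆ X/∼, compute π^{-1}(V) ⊆ X and check whether π^{-1}(V) ∈ τ. V is open in τ_Q iff π^{-1}(V) ∈ τ.
  V = {}: π^{-1}(V) = ∅ ∈ τ ✓.
  V = {[mike=oscar]}: π^{-1}(V) = {mike, oscar} ∈ τ ✓.
  V = {[november]}: π^{-1}(V) = {november} ∈ τ ✓.
  V = {[mike=oscar], [november]}: π^{-1}(V) = {mike, november, oscar} ∈ τ ✓.
  V = {[papa]}: π^{-1}(V) = {papa} ∉ τ ✗.
  V = {[mike=oscar], [papa]}: π^{-1}(V) = {mike, oscar, papa} ∉ τ ✗.
  V = {[november], [papa]}: π^{-1}(V) = {november, papa} ∉ τ ✗.
  V = {[mike=oscar], [november], [papa]}: π^{-1}(V) = {mike, november, oscar, papa} ∈ τ ✓.
Open sets in the quotient: τ_Q = {{}, {[mike=oscar]}, {[november]}, {[mike=oscar], [november]}, {[mike=oscar], [november], [papa]}} (5 elements).


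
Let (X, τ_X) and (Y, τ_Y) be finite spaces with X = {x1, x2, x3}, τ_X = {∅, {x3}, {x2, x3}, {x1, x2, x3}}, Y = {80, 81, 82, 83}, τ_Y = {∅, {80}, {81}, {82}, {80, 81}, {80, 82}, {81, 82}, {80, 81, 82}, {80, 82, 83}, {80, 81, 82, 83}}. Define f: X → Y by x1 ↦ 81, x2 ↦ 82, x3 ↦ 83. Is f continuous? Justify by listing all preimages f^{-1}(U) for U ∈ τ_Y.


f is NOT continuous.

Compute f^{-1}(U) for each U ∈ τ_Y:
  U = ∅: f^{-1}(U) = ∅ ∈ τ_X ✓.
  U = {80}: f^{-1}(U) = ∅ ∈ τ_X ✓.
  U = {81}: f^{-1}(U) = {x1} ∉ τ_X ✗.
  U = {82}: f^{-1}(U) = {x2} ∉ τ_X ✗.
  U = {80, 81}: f^{-1}(U) = {x1} ∉ τ_X ✗.
  U = {80, 82}: f^{-1}(U) = {x2} ∉ τ_X ✗.
  U = {81, 82}: f^{-1}(U) = {x1, x2} ∉ τ_X ✗.
  U = {80, 81, 82}: f^{-1}(U) = {x1, x2} ∉ τ_X ✗.
  U = {80, 82, 83}: f^{-1}(U) = {x2, x3} ∈ τ_X ✓.
  U = {80, 81, 82, 83}: f^{-1}(U) = {x1, x2, x3} ∈ τ_X ✓.
Found U = {81} with f^{-1}(U) = {x1} not in τ_X. Therefore f is NOT continuous.


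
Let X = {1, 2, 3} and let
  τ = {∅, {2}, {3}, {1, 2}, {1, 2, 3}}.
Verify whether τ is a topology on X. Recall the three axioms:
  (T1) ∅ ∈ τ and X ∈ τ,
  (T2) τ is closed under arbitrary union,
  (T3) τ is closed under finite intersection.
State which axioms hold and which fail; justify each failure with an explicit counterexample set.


τ is NOT a topology on X.

Axiom (T1): ∅ ∈ τ? Yes; X ∈ τ? Yes.
Axiom (T2/T3): check pairwise unions and intersections of members of τ.
Counterexample for (T2): {2} ∪ {3} = {2, 3} ∉ τ. Therefore τ is NOT a topology.


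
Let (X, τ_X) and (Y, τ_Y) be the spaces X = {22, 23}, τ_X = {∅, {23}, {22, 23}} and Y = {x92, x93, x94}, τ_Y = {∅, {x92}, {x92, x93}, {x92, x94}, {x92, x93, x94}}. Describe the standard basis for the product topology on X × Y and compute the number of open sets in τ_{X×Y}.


Basis B = {∅ × ∅, {23} × {x92}, {22, 23} × {x92}, {23} × {x92, x93}, {23} × {x92, x94}, {23} × {x92, x93, x94}, {22, 23} × {x92, x93}, {22, 23} × {x92, x94}, {22, 23} × {x92, x93, x94}}; |τ_{X×Y}| = 14.

Enumerate products U × V with U ∈ τ_X, V ∈ τ_Y (deduplicated):
  ∅ × ∅ = {} (∅)
  {23} × {x92} = {(23,x92)}
  {22, 23} × {x92} = {(22,x92), (23,x92)}
  {23} × {x92, x93} = {(23,x92), (23,x93)}
  {23} × {x92, x94} = {(23,x92), (23,x94)}
  {23} × {x92, x93, x94} = {(23,x92), (23,x93), (23,x94)}
  {22, 23} × {x92, x93} = {(22,x92), (22,x93), (23,x92), (23,x93)}
  {22, 23} × {x92, x94} = {(22,x92), (22,x94), (23,x92), (23,x94)}
  {22, 23} × {x92, x93, x94} = {(22,x92), (22,x93), (22,x94), (23,x92), (23,x93), (23,x94)}
These 9 distinct sets form the basis B.
Close under arbitrary unions to get τ_{X×Y}; counting gives |τ_{X×Y}| = 14.


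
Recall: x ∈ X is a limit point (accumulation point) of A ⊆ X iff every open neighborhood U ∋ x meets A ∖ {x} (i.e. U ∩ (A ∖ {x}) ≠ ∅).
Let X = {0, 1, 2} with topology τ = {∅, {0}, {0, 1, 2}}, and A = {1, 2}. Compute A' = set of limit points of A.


A' = {1, 2}

For each x ∈ X, list the open sets U ∈ τ with x ∈ U, then check whether U ∩ (A ∖ {x}) ≠ ∅ for every such U.
  x = 0: open {0} ∋ x has {0} ∩ (A ∖ {0}) = ∅, so x is NOT a limit point.
  x = 1: opens ∋ x are {0, 1, 2}; each meets A ∖ {1}, so x IS a limit point.
  x = 2: opens ∋ x are {0, 1, 2}; each meets A ∖ {2}, so x IS a limit point.
Collecting: A' = {1, 2}.


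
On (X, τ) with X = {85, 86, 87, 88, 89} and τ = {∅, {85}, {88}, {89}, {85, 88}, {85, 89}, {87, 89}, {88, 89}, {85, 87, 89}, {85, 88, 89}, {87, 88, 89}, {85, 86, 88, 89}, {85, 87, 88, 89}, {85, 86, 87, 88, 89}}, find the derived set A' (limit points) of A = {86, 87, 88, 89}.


A' = {86, 87}

For each x ∈ X, list the open sets U ∈ τ with x ∈ U, then check whether U ∩ (A ∖ {x}) ≠ ∅ for every such U.
  x = 85: open {85} ∋ x has {85} ∩ (A ∖ {85}) = ∅, so x is NOT a limit point.
  x = 86: opens ∋ x are {85, 86, 88, 89}, {85, 86, 87, 88, 89}; each meets A ∖ {86}, so x IS a limit point.
  x = 87: opens ∋ x are {87, 89}, {85, 87, 89}, {87, 88, 89}, {85, 87, 88, 89}, {85, 86, 87, 88, 89}; each meets A ∖ {87}, so x IS a limit point.
  x = 88: open {88} ∋ x has {88} ∩ (A ∖ {88}) = ∅, so x is NOT a limit point.
  x = 89: open {89} ∋ x has {89} ∩ (A ∖ {89}) = ∅, so x is NOT a limit point.
Collecting: A' = {86, 87}.


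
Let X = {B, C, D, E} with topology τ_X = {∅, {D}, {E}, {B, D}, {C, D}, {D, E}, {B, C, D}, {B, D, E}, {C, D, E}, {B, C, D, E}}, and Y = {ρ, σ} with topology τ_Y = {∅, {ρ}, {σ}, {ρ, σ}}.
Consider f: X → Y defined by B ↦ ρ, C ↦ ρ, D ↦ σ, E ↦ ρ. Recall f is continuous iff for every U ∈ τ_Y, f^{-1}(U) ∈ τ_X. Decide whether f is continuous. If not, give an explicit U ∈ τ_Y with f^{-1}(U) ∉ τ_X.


f is NOT continuous.

Compute f^{-1}(U) for each U ∈ τ_Y:
  U = ∅: f^{-1}(U) = ∅ ∈ τ_X ✓.
  U = {ρ}: f^{-1}(U) = {B, C, E} ∉ τ_X ✗.
  U = {σ}: f^{-1}(U) = {D} ∈ τ_X ✓.
  U = {ρ, σ}: f^{-1}(U) = {B, C, D, E} ∈ τ_X ✓.
Found U = {ρ} with f^{-1}(U) = {B, C, E} not in τ_X. Therefore f is NOT continuous.


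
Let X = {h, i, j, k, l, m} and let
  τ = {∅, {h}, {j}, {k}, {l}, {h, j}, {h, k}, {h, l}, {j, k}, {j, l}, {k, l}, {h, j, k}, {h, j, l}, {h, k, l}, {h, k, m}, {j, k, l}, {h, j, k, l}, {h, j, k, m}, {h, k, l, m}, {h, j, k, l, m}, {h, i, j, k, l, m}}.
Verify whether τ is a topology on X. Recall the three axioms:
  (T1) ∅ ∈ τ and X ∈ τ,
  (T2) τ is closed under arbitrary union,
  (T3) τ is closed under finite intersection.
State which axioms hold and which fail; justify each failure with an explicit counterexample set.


τ IS a topology on X.

Axiom (T1): ∅ ∈ τ? Yes; X ∈ τ? Yes.
Axiom (T2/T3): check pairwise unions and intersections of members of τ.
All pairwise intersections and unions checked — each lies in τ. Therefore τ satisfies (T1), (T2), (T3): it IS a topology on X.


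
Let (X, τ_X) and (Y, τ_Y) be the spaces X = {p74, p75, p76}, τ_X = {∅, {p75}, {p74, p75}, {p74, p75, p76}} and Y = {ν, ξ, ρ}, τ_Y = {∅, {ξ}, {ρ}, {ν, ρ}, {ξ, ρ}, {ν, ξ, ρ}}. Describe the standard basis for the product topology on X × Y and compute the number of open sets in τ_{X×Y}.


Basis B = {∅ × ∅, {p75} × {ξ}, {p75} × {ρ}, {p74, p75} × {ξ}, {p74, p75} × {ρ}, {p75} × {ν, ρ}, {p75} × {ξ, ρ}, {p74, p75, p76} × {ξ}, {p74, p75, p76} × {ρ}, {p75} × {ν, ξ, ρ}, {p74, p75} × {ν, ρ}, {p74, p75} × {ξ, ρ}, {p74, p75} × {ν, ξ, ρ}, {p74, p75, p76} × {ν, ρ}, {p74, p75, p76} × {ξ, ρ}, {p74, p75, p76} × {ν, ξ, ρ}}; |τ_{X×Y}| = 40.

Enumerate products U × V with U ∈ τ_X, V ∈ τ_Y (deduplicated):
  ∅ × ∅ = {} (∅)
  {p75} × {ξ} = {(p75,ξ)}
  {p75} × {ρ} = {(p75,ρ)}
  {p74, p75} × {ξ} = {(p74,ξ), (p75,ξ)}
  {p74, p75} × {ρ} = {(p74,ρ), (p75,ρ)}
  {p75} × {ν, ρ} = {(p75,ν), (p75,ρ)}
  {p75} × {ξ, ρ} = {(p75,ξ), (p75,ρ)}
  {p74, p75, p76} × {ξ} = {(p74,ξ), (p75,ξ), (p76,ξ)}
  {p74, p75, p76} × {ρ} = {(p74,ρ), (p75,ρ), (p76,ρ)}
  {p75} × {ν, ξ, ρ} = {(p75,ν), (p75,ξ), (p75,ρ)}
  {p74, p75} × {ν, ρ} = {(p74,ν), (p74,ρ), (p75,ν), (p75,ρ)}
  {p74, p75} × {ξ, ρ} = {(p74,ξ), (p74,ρ), (p75,ξ), (p75,ρ)}
  {p74, p75} × {ν, ξ, ρ} = {(p74,ν), (p74,ξ), (p74,ρ), (p75,ν), (p75,ξ), (p75,ρ)}
  {p74, p75, p76} × {ν, ρ} = {(p74,ν), (p74,ρ), (p75,ν), (p75,ρ), (p76,ν), (p76,ρ)}
  {p74, p75, p76} × {ξ, ρ} = {(p74,ξ), (p74,ρ), (p75,ξ), (p75,ρ), (p76,ξ), (p76,ρ)}
  {p74, p75, p76} × {ν, ξ, ρ} = {(p74,ν), (p74,ξ), (p74,ρ), (p75,ν), (p75,ξ), (p75,ρ), (p76,ν), (p76,ξ), (p76,ρ)}
These 16 distinct sets form the basis B.
Close under arbitrary unions to get τ_{X×Y}; counting gives |τ_{X×Y}| = 40.


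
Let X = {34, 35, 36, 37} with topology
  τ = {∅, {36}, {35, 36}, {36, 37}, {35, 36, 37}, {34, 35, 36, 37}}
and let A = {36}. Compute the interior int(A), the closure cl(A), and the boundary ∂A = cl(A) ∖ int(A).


int(A) = {36}, cl(A) = {34, 35, 36, 37}, ∂A = {34, 35, 37}.

Closed sets in (X, τ) are complements of opens:
  closed(X, τ) = {∅, {34}, {34, 35}, {34, 37}, {34, 35, 37}, {34, 35, 36, 37}}.
int(A) = ⋃ {U ∈ τ : U ⊆ A}. Opens contained in A: ∅, {36}.
Taking the union of these: int(A) = {36}.
cl(A) = ⋂ {C closed : A ⊆ C}. Closed sets containing A: {34, 35, 36, 37}.
Intersecting these: cl(A) = {34, 35, 36, 37}.
∂A = cl(A) ∖ int(A) = {34, 35, 36, 37} ∖ {36} = {34, 35, 37}.


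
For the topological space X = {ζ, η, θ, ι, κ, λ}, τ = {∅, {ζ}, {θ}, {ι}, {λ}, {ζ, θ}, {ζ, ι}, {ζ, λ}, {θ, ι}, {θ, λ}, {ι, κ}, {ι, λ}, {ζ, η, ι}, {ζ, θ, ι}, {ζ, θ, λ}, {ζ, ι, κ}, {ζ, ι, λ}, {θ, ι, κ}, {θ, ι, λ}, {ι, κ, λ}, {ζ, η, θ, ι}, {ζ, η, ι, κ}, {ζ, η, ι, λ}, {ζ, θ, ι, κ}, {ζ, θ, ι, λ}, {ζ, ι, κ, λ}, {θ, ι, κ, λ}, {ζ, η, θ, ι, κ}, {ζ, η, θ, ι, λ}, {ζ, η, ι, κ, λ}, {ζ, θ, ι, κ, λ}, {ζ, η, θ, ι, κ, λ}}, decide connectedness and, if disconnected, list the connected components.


(X, τ) is disconnected; components = [{θ}, {λ}, {ζ, η, ι, κ}].

Find clopen sets (U ∈ τ with X ∖ U ∈ τ):
  U = ∅, X ∖ U = {ζ, η, θ, ι, κ, λ} — both open, so U is clopen.
  U = {θ}, X ∖ U = {ζ, η, ι, κ, λ} — both open, so U is clopen.
  U = {λ}, X ∖ U = {ζ, η, θ, ι, κ} — both open, so U is clopen.
  U = {θ, λ}, X ∖ U = {ζ, η, ι, κ} — both open, so U is clopen.
  U = {ζ, η, ι, κ}, X ∖ U = {θ, λ} — both open, so U is clopen.
  U = {ζ, η, θ, ι, κ}, X ∖ U = {λ} — both open, so U is clopen.
  U = {ζ, η, ι, κ, λ}, X ∖ U = {θ} — both open, so U is clopen.
  U = {ζ, η, θ, ι, κ, λ}, X ∖ U = ∅ — both open, so U is clopen.
Nontrivial clopen(s) exist: e.g. {ζ, η, ι, κ, λ}. So (X, τ) is disconnected.
Compute connected components by grouping points that agree on all clopens:
  component: {θ}
  component: {λ}
  component: {ζ, η, ι, κ}


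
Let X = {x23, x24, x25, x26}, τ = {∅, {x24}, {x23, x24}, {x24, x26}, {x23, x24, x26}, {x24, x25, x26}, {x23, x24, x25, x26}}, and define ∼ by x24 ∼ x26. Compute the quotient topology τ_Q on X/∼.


X/∼ = {[x23], [x24=x26], [x25]}; |τ_Q| = 5.

Equivalence classes: [x23], [x24=x26], [x25].
Quotient map π: X → X/∼ sends x23 ↦ [x23], x24 ↦ [x24=x26], x25 ↦ [x25], x26 ↦ [x24=x26].
For each subset V ⊆ X/∼, compute π^{-1}(V) ⊆ X and check whether π^{-1}(V) ∈ τ. V is open in τ_Q iff π^{-1}(V) ∈ τ.
  V = {}: π^{-1}(V) = ∅ ∈ τ ✓.
  V = {[x23]}: π^{-1}(V) = {x23} ∉ τ ✗.
  V = {[x24=x26]}: π^{-1}(V) = {x24, x26} ∈ τ ✓.
  V = {[x23], [x24=x26]}: π^{-1}(V) = {x23, x24, x26} ∈ τ ✓.
  V = {[x25]}: π^{-1}(V) = {x25} ∉ τ ✗.
  V = {[x23], [x25]}: π^{-1}(V) = {x23, x25} ∉ τ ✗.
  V = {[x24=x26], [x25]}: π^{-1}(V) = {x24, x25, x26} ∈ τ ✓.
  V = {[x23], [x24=x26], [x25]}: π^{-1}(V) = {x23, x24, x25, x26} ∈ τ ✓.
Open sets in the quotient: τ_Q = {{}, {[x24=x26]}, {[x23], [x24=x26]}, {[x24=x26], [x25]}, {[x23], [x24=x26], [x25]}} (5 elements).


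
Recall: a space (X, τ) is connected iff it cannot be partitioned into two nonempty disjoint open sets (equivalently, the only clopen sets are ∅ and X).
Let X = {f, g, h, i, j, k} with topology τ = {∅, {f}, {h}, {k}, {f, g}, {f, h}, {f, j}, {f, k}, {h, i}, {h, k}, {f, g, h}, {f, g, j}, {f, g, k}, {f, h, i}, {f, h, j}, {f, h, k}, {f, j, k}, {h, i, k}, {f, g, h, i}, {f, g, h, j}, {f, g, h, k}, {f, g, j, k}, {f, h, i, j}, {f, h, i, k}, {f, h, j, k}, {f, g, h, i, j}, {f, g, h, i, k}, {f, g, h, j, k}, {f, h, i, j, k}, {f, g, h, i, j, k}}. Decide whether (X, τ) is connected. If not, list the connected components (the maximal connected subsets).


(X, τ) is disconnected; components = [{k}, {h, i}, {f, g, j}].

Find clopen sets (U ∈ τ with X ∖ U ∈ τ):
  U = ∅, X ∖ U = {f, g, h, i, j, k} — both open, so U is clopen.
  U = {k}, X ∖ U = {f, g, h, i, j} — both open, so U is clopen.
  U = {h, i}, X ∖ U = {f, g, j, k} — both open, so U is clopen.
  U = {f, g, j}, X ∖ U = {h, i, k} — both open, so U is clopen.
  U = {h, i, k}, X ∖ U = {f, g, j} — both open, so U is clopen.
  U = {f, g, j, k}, X ∖ U = {h, i} — both open, so U is clopen.
  U = {f, g, h, i, j}, X ∖ U = {k} — both open, so U is clopen.
  U = {f, g, h, i, j, k}, X ∖ U = ∅ — both open, so U is clopen.
Nontrivial clopen(s) exist: e.g. {f, g, j, k}. So (X, τ) is disconnected.
Compute connected components by grouping points that agree on all clopens:
  component: {k}
  component: {h, i}
  component: {f, g, j}


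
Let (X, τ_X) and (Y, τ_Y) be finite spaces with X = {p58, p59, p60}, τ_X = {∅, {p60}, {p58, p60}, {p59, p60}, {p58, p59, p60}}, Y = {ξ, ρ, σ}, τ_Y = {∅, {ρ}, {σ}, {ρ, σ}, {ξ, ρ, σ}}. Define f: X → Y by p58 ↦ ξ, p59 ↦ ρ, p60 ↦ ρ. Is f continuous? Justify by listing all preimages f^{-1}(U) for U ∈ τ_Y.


f IS continuous.

Compute f^{-1}(U) for each U ∈ τ_Y:
  U = ∅: f^{-1}(U) = ∅ ∈ τ_X ✓.
  U = {ρ}: f^{-1}(U) = {p59, p60} ∈ τ_X ✓.
  U = {σ}: f^{-1}(U) = ∅ ∈ τ_X ✓.
  U = {ρ, σ}: f^{-1}(U) = {p59, p60} ∈ τ_X ✓.
  U = {ξ, ρ, σ}: f^{-1}(U) = {p58, p59, p60} ∈ τ_X ✓.
Every preimage lies in τ_X, so f IS continuous.


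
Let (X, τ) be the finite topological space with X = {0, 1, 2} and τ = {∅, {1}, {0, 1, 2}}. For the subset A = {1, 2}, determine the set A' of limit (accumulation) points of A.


A' = {0, 2}

For each x ∈ X, list the open sets U ∈ τ with x ∈ U, then check whether U ∩ (A ∖ {x}) ≠ ∅ for every such U.
  x = 0: opens ∋ x are {0, 1, 2}; each meets A ∖ {0}, so x IS a limit point.
  x = 1: open {1} ∋ x has {1} ∩ (A ∖ {1}) = ∅, so x is NOT a limit point.
  x = 2: opens ∋ x are {0, 1, 2}; each meets A ∖ {2}, so x IS a limit point.
Collecting: A' = {0, 2}.


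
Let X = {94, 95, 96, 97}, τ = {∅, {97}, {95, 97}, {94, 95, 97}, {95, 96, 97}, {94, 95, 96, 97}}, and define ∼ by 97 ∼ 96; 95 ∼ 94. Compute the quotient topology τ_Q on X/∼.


X/∼ = {[94=95], [96=97]}; |τ_Q| = 2.

Equivalence classes: [94=95], [96=97].
Quotient map π: X → X/∼ sends 94 ↦ [94=95], 95 ↦ [94=95], 96 ↦ [96=97], 97 ↦ [96=97].
For each subset V ⊆ X/∼, compute π^{-1}(V) ⊆ X and check whether π^{-1}(V) ∈ τ. V is open in τ_Q iff π^{-1}(V) ∈ τ.
  V = {}: π^{-1}(V) = ∅ ∈ τ ✓.
  V = {[94=95]}: π^{-1}(V) = {94, 95} ∉ τ ✗.
  V = {[96=97]}: π^{-1}(V) = {96, 97} ∉ τ ✗.
  V = {[94=95], [96=97]}: π^{-1}(V) = {94, 95, 96, 97} ∈ τ ✓.
Open sets in the quotient: τ_Q = {{}, {[94=95], [96=97]}} (2 elements).


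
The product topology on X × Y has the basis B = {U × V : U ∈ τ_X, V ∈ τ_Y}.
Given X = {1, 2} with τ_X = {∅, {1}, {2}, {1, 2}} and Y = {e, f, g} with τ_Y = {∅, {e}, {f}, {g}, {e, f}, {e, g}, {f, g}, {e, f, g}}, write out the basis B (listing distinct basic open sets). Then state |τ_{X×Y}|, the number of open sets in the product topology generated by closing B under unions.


Basis B = {∅ × ∅, {1} × {e}, {1} × {f}, {1} × {g}, {2} × {e}, {2} × {f}, {2} × {g}, {1} × {e, f}, {1} × {e, g}, {1, 2} × {e}, {1} × {f, g}, {1, 2} × {f}, {1, 2} × {g}, {2} × {e, f}, {2} × {e, g}, {2} × {f, g}, {1} × {e, f, g}, {2} × {e, f, g}, {1, 2} × {e, f}, {1, 2} × {e, g}, {1, 2} × {f, g}, {1, 2} × {e, f, g}}; |τ_{X×Y}| = 64.

Enumerate products U × V with U ∈ τ_X, V ∈ τ_Y (deduplicated):
  ∅ × ∅ = {} (∅)
  {1} × {e} = {(1,e)}
  {1} × {f} = {(1,f)}
  {1} × {g} = {(1,g)}
  {2} × {e} = {(2,e)}
  {2} × {f} = {(2,f)}
  {2} × {g} = {(2,g)}
  {1} × {e, f} = {(1,e), (1,f)}
  {1} × {e, g} = {(1,e), (1,g)}
  {1, 2} × {e} = {(1,e), (2,e)}
  {1} × {f, g} = {(1,f), (1,g)}
  {1, 2} × {f} = {(1,f), (2,f)}
  {1, 2} × {g} = {(1,g), (2,g)}
  {2} × {e, f} = {(2,e), (2,f)}
  {2} × {e, g} = {(2,e), (2,g)}
  {2} × {f, g} = {(2,f), (2,g)}
  {1} × {e, f, g} = {(1,e), (1,f), (1,g)}
  {2} × {e, f, g} = {(2,e), (2,f), (2,g)}
  {1, 2} × {e, f} = {(1,e), (1,f), (2,e), (2,f)}
  {1, 2} × {e, g} = {(1,e), (1,g), (2,e), (2,g)}
  {1, 2} × {f, g} = {(1,f), (1,g), (2,f), (2,g)}
  {1, 2} × {e, f, g} = {(1,e), (1,f), (1,g), (2,e), (2,f), (2,g)}
These 22 distinct sets form the basis B.
Close under arbitrary unions to get τ_{X×Y}; counting gives |τ_{X×Y}| = 64.


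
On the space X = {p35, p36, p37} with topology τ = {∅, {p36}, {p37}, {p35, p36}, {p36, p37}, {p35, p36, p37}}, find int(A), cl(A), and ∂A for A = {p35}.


int(A) = ∅, cl(A) = {p35}, ∂A = {p35}.

Closed sets in (X, τ) are complements of opens:
  closed(X, τ) = {∅, {p35}, {p37}, {p35, p36}, {p35, p37}, {p35, p36, p37}}.
int(A) = ⋃ {U ∈ τ : U ⊆ A}. Opens contained in A: ∅.
Taking the union of these: int(A) = ∅.
cl(A) = ⋂ {C closed : A ⊆ C}. Closed sets containing A: {p35}, {p35, p36}, {p35, p37}, {p35, p36, p37}.
Intersecting these: cl(A) = {p35}.
∂A = cl(A) ∖ int(A) = {p35} ∖ ∅ = {p35}.


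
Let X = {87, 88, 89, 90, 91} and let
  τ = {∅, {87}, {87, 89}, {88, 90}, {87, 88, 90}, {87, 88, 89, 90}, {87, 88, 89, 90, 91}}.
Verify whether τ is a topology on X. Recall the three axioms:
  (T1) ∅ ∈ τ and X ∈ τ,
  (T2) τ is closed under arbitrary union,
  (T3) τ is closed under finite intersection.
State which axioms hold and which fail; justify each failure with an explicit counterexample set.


τ IS a topology on X.

Axiom (T1): ∅ ∈ τ? Yes; X ∈ τ? Yes.
Axiom (T2/T3): check pairwise unions and intersections of members of τ.
All pairwise intersections and unions checked — each lies in τ. Therefore τ satisfies (T1), (T2), (T3): it IS a topology on X.


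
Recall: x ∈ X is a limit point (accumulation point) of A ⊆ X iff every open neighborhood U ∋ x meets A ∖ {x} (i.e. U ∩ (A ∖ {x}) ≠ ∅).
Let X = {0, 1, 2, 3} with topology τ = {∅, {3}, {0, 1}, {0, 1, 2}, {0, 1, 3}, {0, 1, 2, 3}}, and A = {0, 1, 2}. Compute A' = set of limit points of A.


A' = {0, 1, 2}

For each x ∈ X, list the open sets U ∈ τ with x ∈ U, then check whether U ∩ (A ∖ {x}) ≠ ∅ for every such U.
  x = 0: opens ∋ x are {0, 1}, {0, 1, 2}, {0, 1, 3}, {0, 1, 2, 3}; each meets A ∖ {0}, so x IS a limit point.
  x = 1: opens ∋ x are {0, 1}, {0, 1, 2}, {0, 1, 3}, {0, 1, 2, 3}; each meets A ∖ {1}, so x IS a limit point.
  x = 2: opens ∋ x are {0, 1, 2}, {0, 1, 2, 3}; each meets A ∖ {2}, so x IS a limit point.
  x = 3: open {3} ∋ x has {3} ∩ (A ∖ {3}) = ∅, so x is NOT a limit point.
Collecting: A' = {0, 1, 2}.


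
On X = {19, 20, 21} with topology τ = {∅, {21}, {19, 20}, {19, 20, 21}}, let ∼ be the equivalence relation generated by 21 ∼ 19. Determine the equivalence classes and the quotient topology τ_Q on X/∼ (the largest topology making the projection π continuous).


X/∼ = {[19=21], [20]}; |τ_Q| = 2.

Equivalence classes: [19=21], [20].
Quotient map π: X → X/∼ sends 19 ↦ [19=21], 20 ↦ [20], 21 ↦ [19=21].
For each subset V ⊆ X/∼, compute π^{-1}(V) ⊆ X and check whether π^{-1}(V) ∈ τ. V is open in τ_Q iff π^{-1}(V) ∈ τ.
  V = {}: π^{-1}(V) = ∅ ∈ τ ✓.
  V = {[19=21]}: π^{-1}(V) = {19, 21} ∉ τ ✗.
  V = {[20]}: π^{-1}(V) = {20} ∉ τ ✗.
  V = {[19=21], [20]}: π^{-1}(V) = {19, 20, 21} ∈ τ ✓.
Open sets in the quotient: τ_Q = {{}, {[19=21], [20]}} (2 elements).


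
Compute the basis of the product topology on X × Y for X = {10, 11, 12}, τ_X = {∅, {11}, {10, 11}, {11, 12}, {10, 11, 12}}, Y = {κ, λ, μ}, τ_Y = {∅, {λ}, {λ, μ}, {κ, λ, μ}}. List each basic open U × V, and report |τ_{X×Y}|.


Basis B = {∅ × ∅, {11} × {λ}, {10, 11} × {λ}, {11} × {λ, μ}, {11, 12} × {λ}, {10, 11, 12} × {λ}, {11} × {κ, λ, μ}, {10, 11} × {λ, μ}, {11, 12} × {λ, μ}, {10, 11} × {κ, λ, μ}, {10, 11, 12} × {λ, μ}, {11, 12} × {κ, λ, μ}, {10, 11, 12} × {κ, λ, μ}}; |τ_{X×Y}| = 30.

Enumerate products U × V with U ∈ τ_X, V ∈ τ_Y (deduplicated):
  ∅ × ∅ = {} (∅)
  {11} × {λ} = {(11,λ)}
  {10, 11} × {λ} = {(10,λ), (11,λ)}
  {11} × {λ, μ} = {(11,λ), (11,μ)}
  {11, 12} × {λ} = {(11,λ), (12,λ)}
  {10, 11, 12} × {λ} = {(10,λ), (11,λ), (12,λ)}
  {11} × {κ, λ, μ} = {(11,κ), (11,λ), (11,μ)}
  {10, 11} × {λ, μ} = {(10,λ), (10,μ), (11,λ), (11,μ)}
  {11, 12} × {λ, μ} = {(11,λ), (11,μ), (12,λ), (12,μ)}
  {10, 11} × {κ, λ, μ} = {(10,κ), (10,λ), (10,μ), (11,κ), (11,λ), (11,μ)}
  {10, 11, 12} × {λ, μ} = {(10,λ), (10,μ), (11,λ), (11,μ), (12,λ), (12,μ)}
  {11, 12} × {κ, λ, μ} = {(11,κ), (11,λ), (11,μ), (12,κ), (12,λ), (12,μ)}
  {10, 11, 12} × {κ, λ, μ} = {(10,κ), (10,λ), (10,μ), (11,κ), (11,λ), (11,μ), (12,κ), (12,λ), (12,μ)}
These 13 distinct sets form the basis B.
Close under arbitrary unions to get τ_{X×Y}; counting gives |τ_{X×Y}| = 30.


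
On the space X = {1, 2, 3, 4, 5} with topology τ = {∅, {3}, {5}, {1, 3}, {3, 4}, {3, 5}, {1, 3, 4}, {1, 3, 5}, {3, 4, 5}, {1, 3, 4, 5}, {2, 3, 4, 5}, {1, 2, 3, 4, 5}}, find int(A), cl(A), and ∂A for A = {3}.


int(A) = {3}, cl(A) = {1, 2, 3, 4}, ∂A = {1, 2, 4}.

Closed sets in (X, τ) are complements of opens:
  closed(X, τ) = {∅, {1}, {2}, {1, 2}, {2, 4}, {2, 5}, {1, 2, 4}, {1, 2, 5}, {2, 4, 5}, {1, 2, 3, 4}, {1, 2, 4, 5}, {1, 2, 3, 4, 5}}.
int(A) = ⋃ {U ∈ τ : U ⊆ A}. Opens contained in A: ∅, {3}.
Taking the union of these: int(A) = {3}.
cl(A) = ⋂ {C closed : A ⊆ C}. Closed sets containing A: {1, 2, 3, 4}, {1, 2, 3, 4, 5}.
Intersecting these: cl(A) = {1, 2, 3, 4}.
∂A = cl(A) ∖ int(A) = {1, 2, 3, 4} ∖ {3} = {1, 2, 4}.


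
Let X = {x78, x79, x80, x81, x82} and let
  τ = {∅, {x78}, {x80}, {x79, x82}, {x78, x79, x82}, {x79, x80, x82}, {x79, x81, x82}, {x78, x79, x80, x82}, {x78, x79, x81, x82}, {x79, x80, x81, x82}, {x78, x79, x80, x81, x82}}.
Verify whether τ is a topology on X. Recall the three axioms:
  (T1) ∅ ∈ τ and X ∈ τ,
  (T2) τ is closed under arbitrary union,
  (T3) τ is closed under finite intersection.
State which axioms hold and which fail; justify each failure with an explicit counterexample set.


τ is NOT a topology on X.

Axiom (T1): ∅ ∈ τ? Yes; X ∈ τ? Yes.
Axiom (T2/T3): check pairwise unions and intersections of members of τ.
Counterexample for (T2): {x78} ∪ {x80} = {x78, x80} ∉ τ. Therefore τ is NOT a topology.


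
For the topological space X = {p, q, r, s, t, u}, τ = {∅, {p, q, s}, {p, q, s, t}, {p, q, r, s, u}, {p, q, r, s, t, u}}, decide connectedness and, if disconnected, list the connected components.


(X, τ) is connected.

Find clopen sets (U ∈ τ with X ∖ U ∈ τ):
  U = ∅, X ∖ U = {p, q, r, s, t, u} — both open, so U is clopen.
  U = {p, q, r, s, t, u}, X ∖ U = ∅ — both open, so U is clopen.
Only trivial clopens (∅ and X) exist, so (X, τ) is connected.
Compute connected components by grouping points that agree on all clopens:
  component: {p, q, r, s, t, u}


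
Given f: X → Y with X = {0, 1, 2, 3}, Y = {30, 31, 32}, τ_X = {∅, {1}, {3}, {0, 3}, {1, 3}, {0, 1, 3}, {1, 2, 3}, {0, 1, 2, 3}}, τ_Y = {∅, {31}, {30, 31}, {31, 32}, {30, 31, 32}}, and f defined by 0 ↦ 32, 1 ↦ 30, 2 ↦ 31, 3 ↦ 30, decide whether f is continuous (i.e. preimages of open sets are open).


f is NOT continuous.

Compute f^{-1}(U) for each U ∈ τ_Y:
  U = ∅: f^{-1}(U) = ∅ ∈ τ_X ✓.
  U = {31}: f^{-1}(U) = {2} ∉ τ_X ✗.
  U = {30, 31}: f^{-1}(U) = {1, 2, 3} ∈ τ_X ✓.
  U = {31, 32}: f^{-1}(U) = {0, 2} ∉ τ_X ✗.
  U = {30, 31, 32}: f^{-1}(U) = {0, 1, 2, 3} ∈ τ_X ✓.
Found U = {31} with f^{-1}(U) = {2} not in τ_X. Therefore f is NOT continuous.


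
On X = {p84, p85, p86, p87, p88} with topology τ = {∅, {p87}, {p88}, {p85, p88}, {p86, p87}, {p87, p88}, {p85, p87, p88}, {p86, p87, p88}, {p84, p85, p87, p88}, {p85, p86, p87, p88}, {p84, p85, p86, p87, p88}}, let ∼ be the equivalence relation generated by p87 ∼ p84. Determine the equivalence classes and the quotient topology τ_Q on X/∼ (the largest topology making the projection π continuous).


X/∼ = {[p84=p87], [p85], [p86], [p88]}; |τ_Q| = 5.

Equivalence classes: [p84=p87], [p85], [p86], [p88].
Quotient map π: X → X/∼ sends p84 ↦ [p84=p87], p85 ↦ [p85], p86 ↦ [p86], p87 ↦ [p84=p87], p88 ↦ [p88].
For each subset V ⊆ X/∼, compute π^{-1}(V) ⊆ X and check whether π^{-1}(V) ∈ τ. V is open in τ_Q iff π^{-1}(V) ∈ τ.
  V = {}: π^{-1}(V) = ∅ ∈ τ ✓.
  V = {[p84=p87]}: π^{-1}(V) = {p84, p87} ∉ τ ✗.
  V = {[p85]}: π^{-1}(V) = {p85} ∉ τ ✗.
  V = {[p84=p87], [p85]}: π^{-1}(V) = {p84, p85, p87} ∉ τ ✗.
  V = {[p86]}: π^{-1}(V) = {p86} ∉ τ ✗.
  V = {[p84=p87], [p86]}: π^{-1}(V) = {p84, p86, p87} ∉ τ ✗.
  V = {[p85], [p86]}: π^{-1}(V) = {p85, p86} ∉ τ ✗.
  V = {[p84=p87], [p85], [p86]}: π^{-1}(V) = {p84, p85, p86, p87} ∉ τ ✗.
  V = {[p88]}: π^{-1}(V) = {p88} ∈ τ ✓.
  V = {[p84=p87], [p88]}: π^{-1}(V) = {p84, p87, p88} ∉ τ ✗.
  V = {[p85], [p88]}: π^{-1}(V) = {p85, p88} ∈ τ ✓.
  V = {[p84=p87], [p85], [p88]}: π^{-1}(V) = {p84, p85, p87, p88} ∈ τ ✓.
  V = {[p86], [p88]}: π^{-1}(V) = {p86, p88} ∉ τ ✗.
  V = {[p84=p87], [p86], [p88]}: π^{-1}(V) = {p84, p86, p87, p88} ∉ τ ✗.
  V = {[p85], [p86], [p88]}: π^{-1}(V) = {p85, p86, p88} ∉ τ ✗.
  V = {[p84=p87], [p85], [p86], [p88]}: π^{-1}(V) = {p84, p85, p86, p87, p88} ∈ τ ✓.
Open sets in the quotient: τ_Q = {{}, {[p88]}, {[p85], [p88]}, {[p84=p87], [p85], [p88]}, {[p84=p87], [p85], [p86], [p88]}} (5 elements).


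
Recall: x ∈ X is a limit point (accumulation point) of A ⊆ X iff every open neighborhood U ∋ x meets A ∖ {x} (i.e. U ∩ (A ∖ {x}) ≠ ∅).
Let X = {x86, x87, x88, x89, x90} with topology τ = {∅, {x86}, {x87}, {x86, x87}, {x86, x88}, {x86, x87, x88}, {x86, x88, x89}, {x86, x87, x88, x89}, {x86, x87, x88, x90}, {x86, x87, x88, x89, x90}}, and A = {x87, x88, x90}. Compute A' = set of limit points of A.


A' = {x89, x90}

For each x ∈ X, list the open sets U ∈ τ with x ∈ U, then check whether U ∩ (A ∖ {x}) ≠ ∅ for every such U.
  x = x86: open {x86} ∋ x has {x86} ∩ (A ∖ {x86}) = ∅, so x is NOT a limit point.
  x = x87: open {x87} ∋ x has {x87} ∩ (A ∖ {x87}) = ∅, so x is NOT a limit point.
  x = x88: open {x86, x88} ∋ x has {x86, x88} ∩ (A ∖ {x88}) = ∅, so x is NOT a limit point.
  x = x89: opens ∋ x are {x86, x88, x89}, {x86, x87, x88, x89}, {x86, x87, x88, x89, x90}; each meets A ∖ {x89}, so x IS a limit point.
  x = x90: opens ∋ x are {x86, x87, x88, x90}, {x86, x87, x88, x89, x90}; each meets A ∖ {x90}, so x IS a limit point.
Collecting: A' = {x89, x90}.


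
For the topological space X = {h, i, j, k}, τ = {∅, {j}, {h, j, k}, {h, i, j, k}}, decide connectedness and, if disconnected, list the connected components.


(X, τ) is connected.

Find clopen sets (U ∈ τ with X ∖ U ∈ τ):
  U = ∅, X ∖ U = {h, i, j, k} — both open, so U is clopen.
  U = {h, i, j, k}, X ∖ U = ∅ — both open, so U is clopen.
Only trivial clopens (∅ and X) exist, so (X, τ) is connected.
Compute connected components by grouping points that agree on all clopens:
  component: {h, i, j, k}


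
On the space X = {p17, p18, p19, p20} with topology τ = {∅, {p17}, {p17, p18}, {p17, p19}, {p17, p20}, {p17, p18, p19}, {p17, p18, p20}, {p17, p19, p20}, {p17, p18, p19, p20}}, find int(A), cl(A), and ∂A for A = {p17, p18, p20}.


int(A) = {p17, p18, p20}, cl(A) = {p17, p18, p19, p20}, ∂A = {p19}.

Closed sets in (X, τ) are complements of opens:
  closed(X, τ) = {∅, {p18}, {p19}, {p20}, {p18, p19}, {p18, p20}, {p19, p20}, {p18, p19, p20}, {p17, p18, p19, p20}}.
int(A) = ⋃ {U ∈ τ : U ⊆ A}. Opens contained in A: ∅, {p17}, {p17, p18}, {p17, p20}, {p17, p18, p20}.
Taking the union of these: int(A) = {p17, p18, p20}.
cl(A) = ⋂ {C closed : A ⊆ C}. Closed sets containing A: {p17, p18, p19, p20}.
Intersecting these: cl(A) = {p17, p18, p19, p20}.
∂A = cl(A) ∖ int(A) = {p17, p18, p19, p20} ∖ {p17, p18, p20} = {p19}.


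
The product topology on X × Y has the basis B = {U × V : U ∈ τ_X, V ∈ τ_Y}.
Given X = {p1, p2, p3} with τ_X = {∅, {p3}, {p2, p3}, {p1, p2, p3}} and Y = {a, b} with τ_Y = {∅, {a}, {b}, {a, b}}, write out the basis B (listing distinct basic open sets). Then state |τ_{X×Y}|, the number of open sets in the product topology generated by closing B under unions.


Basis B = {∅ × ∅, {p3} × {a}, {p3} × {b}, {p2, p3} × {a}, {p2, p3} × {b}, {p3} × {a, b}, {p1, p2, p3} × {a}, {p1, p2, p3} × {b}, {p2, p3} × {a, b}, {p1, p2, p3} × {a, b}}; |τ_{X×Y}| = 16.

Enumerate products U × V with U ∈ τ_X, V ∈ τ_Y (deduplicated):
  ∅ × ∅ = {} (∅)
  {p3} × {a} = {(p3,a)}
  {p3} × {b} = {(p3,b)}
  {p2, p3} × {a} = {(p2,a), (p3,a)}
  {p2, p3} × {b} = {(p2,b), (p3,b)}
  {p3} × {a, b} = {(p3,a), (p3,b)}
  {p1, p2, p3} × {a} = {(p1,a), (p2,a), (p3,a)}
  {p1, p2, p3} × {b} = {(p1,b), (p2,b), (p3,b)}
  {p2, p3} × {a, b} = {(p2,a), (p2,b), (p3,a), (p3,b)}
  {p1, p2, p3} × {a, b} = {(p1,a), (p1,b), (p2,a), (p2,b), (p3,a), (p3,b)}
These 10 distinct sets form the basis B.
Close under arbitrary unions to get τ_{X×Y}; counting gives |τ_{X×Y}| = 16.


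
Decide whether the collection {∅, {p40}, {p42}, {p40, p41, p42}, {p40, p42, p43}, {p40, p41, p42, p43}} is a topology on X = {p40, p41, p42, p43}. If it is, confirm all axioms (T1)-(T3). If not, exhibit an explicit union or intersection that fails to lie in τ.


τ is NOT a topology on X.

Axiom (T1): ∅ ∈ τ? Yes; X ∈ τ? Yes.
Axiom (T2/T3): check pairwise unions and intersections of members of τ.
Counterexample for (T2): {p40} ∪ {p42} = {p40, p42} ∉ τ. Therefore τ is NOT a topology.


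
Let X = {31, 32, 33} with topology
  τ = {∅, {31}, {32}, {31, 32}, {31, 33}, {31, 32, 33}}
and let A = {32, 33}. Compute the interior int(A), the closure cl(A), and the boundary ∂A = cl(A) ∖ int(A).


int(A) = {32}, cl(A) = {32, 33}, ∂A = {33}.

Closed sets in (X, τ) are complements of opens:
  closed(X, τ) = {∅, {32}, {33}, {31, 33}, {32, 33}, {31, 32, 33}}.
int(A) = ⋃ {U ∈ τ : U ⊆ A}. Opens contained in A: ∅, {32}.
Taking the union of these: int(A) = {32}.
cl(A) = ⋂ {C closed : A ⊆ C}. Closed sets containing A: {32, 33}, {31, 32, 33}.
Intersecting these: cl(A) = {32, 33}.
∂A = cl(A) ∖ int(A) = {32, 33} ∖ {32} = {33}.


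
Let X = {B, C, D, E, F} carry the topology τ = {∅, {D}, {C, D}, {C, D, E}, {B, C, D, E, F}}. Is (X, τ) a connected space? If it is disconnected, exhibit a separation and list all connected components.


(X, τ) is connected.

Find clopen sets (U ∈ τ with X ∖ U ∈ τ):
  U = ∅, X ∖ U = {B, C, D, E, F} — both open, so U is clopen.
  U = {B, C, D, E, F}, X ∖ U = ∅ — both open, so U is clopen.
Only trivial clopens (∅ and X) exist, so (X, τ) is connected.
Compute connected components by grouping points that agree on all clopens:
  component: {B, C, D, E, F}


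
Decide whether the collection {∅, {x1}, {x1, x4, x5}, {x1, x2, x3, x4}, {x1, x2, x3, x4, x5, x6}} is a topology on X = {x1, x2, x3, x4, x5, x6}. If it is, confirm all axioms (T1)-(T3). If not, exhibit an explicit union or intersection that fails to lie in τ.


τ is NOT a topology on X.

Axiom (T1): ∅ ∈ τ? Yes; X ∈ τ? Yes.
Axiom (T2/T3): check pairwise unions and intersections of members of τ.
Counterexample for (T3): {x1, x4, x5} ∩ {x1, x2, x3, x4} = {x1, x4} ∉ τ. Therefore τ is NOT a topology.


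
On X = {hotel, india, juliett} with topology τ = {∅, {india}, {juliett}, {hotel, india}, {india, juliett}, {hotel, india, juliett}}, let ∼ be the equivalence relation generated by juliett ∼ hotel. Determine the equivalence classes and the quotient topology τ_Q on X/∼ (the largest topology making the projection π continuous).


X/∼ = {[hotel=juliett], [india]}; |τ_Q| = 3.

Equivalence classes: [hotel=juliett], [india].
Quotient map π: X → X/∼ sends hotel ↦ [hotel=juliett], india ↦ [india], juliett ↦ [hotel=juliett].
For each subset V ⊆ X/∼, compute π^{-1}(V) ⊆ X and check whether π^{-1}(V) ∈ τ. V is open in τ_Q iff π^{-1}(V) ∈ τ.
  V = {}: π^{-1}(V) = ∅ ∈ τ ✓.
  V = {[hotel=juliett]}: π^{-1}(V) = {hotel, juliett} ∉ τ ✗.
  V = {[india]}: π^{-1}(V) = {india} ∈ τ ✓.
  V = {[hotel=juliett], [india]}: π^{-1}(V) = {hotel, india, juliett} ∈ τ ✓.
Open sets in the quotient: τ_Q = {{}, {[india]}, {[hotel=juliett], [india]}} (3 elements).


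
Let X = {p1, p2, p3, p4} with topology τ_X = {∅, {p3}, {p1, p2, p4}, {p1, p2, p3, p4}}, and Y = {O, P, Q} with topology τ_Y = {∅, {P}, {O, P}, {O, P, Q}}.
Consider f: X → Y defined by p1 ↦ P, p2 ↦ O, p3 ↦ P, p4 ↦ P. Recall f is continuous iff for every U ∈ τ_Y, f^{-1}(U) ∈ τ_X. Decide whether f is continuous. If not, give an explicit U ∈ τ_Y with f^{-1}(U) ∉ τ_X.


f is NOT continuous.

Compute f^{-1}(U) for each U ∈ τ_Y:
  U = ∅: f^{-1}(U) = ∅ ∈ τ_X ✓.
  U = {P}: f^{-1}(U) = {p1, p3, p4} ∉ τ_X ✗.
  U = {O, P}: f^{-1}(U) = {p1, p2, p3, p4} ∈ τ_X ✓.
  U = {O, P, Q}: f^{-1}(U) = {p1, p2, p3, p4} ∈ τ_X ✓.
Found U = {P} with f^{-1}(U) = {p1, p3, p4} not in τ_X. Therefore f is NOT continuous.


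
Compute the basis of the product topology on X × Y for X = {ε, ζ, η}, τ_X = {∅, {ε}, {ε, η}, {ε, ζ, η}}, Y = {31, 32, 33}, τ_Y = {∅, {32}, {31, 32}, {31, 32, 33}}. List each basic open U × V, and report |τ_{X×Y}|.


Basis B = {∅ × ∅, {ε} × {32}, {ε} × {31, 32}, {ε, η} × {32}, {ε} × {31, 32, 33}, {ε, ζ, η} × {32}, {ε, η} × {31, 32}, {ε, η} × {31, 32, 33}, {ε, ζ, η} × {31, 32}, {ε, ζ, η} × {31, 32, 33}}; |τ_{X×Y}| = 20.

Enumerate products U × V with U ∈ τ_X, V ∈ τ_Y (deduplicated):
  ∅ × ∅ = {} (∅)
  {ε} × {32} = {(ε,32)}
  {ε} × {31, 32} = {(ε,31), (ε,32)}
  {ε, η} × {32} = {(ε,32), (η,32)}
  {ε} × {31, 32, 33} = {(ε,31), (ε,32), (ε,33)}
  {ε, ζ, η} × {32} = {(ε,32), (ζ,32), (η,32)}
  {ε, η} × {31, 32} = {(ε,31), (ε,32), (η,31), (η,32)}
  {ε, η} × {31, 32, 33} = {(ε,31), (ε,32), (ε,33), (η,31), (η,32), (η,33)}
  {ε, ζ, η} × {31, 32} = {(ε,31), (ε,32), (ζ,31), (ζ,32), (η,31), (η,32)}
  {ε, ζ, η} × {31, 32, 33} = {(ε,31), (ε,32), (ε,33), (ζ,31), (ζ,32), (ζ,33), (η,31), (η,32), (η,33)}
These 10 distinct sets form the basis B.
Close under arbitrary unions to get τ_{X×Y}; counting gives |τ_{X×Y}| = 20.
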